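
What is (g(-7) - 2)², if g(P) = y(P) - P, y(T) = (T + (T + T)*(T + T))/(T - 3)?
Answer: 19321/100 ≈ 193.21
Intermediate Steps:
y(T) = (T + 4*T²)/(-3 + T) (y(T) = (T + (2*T)*(2*T))/(-3 + T) = (T + 4*T²)/(-3 + T))
g(P) = -P + P*(1 + 4*P)/(-3 + P) (g(P) = P*(1 + 4*P)/(-3 + P) - P = -P + P*(1 + 4*P)/(-3 + P))
(g(-7) - 2)² = (-7*(4 + 3*(-7))/(-3 - 7) - 2)² = (-7*(4 - 21)/(-10) - 2)² = (-7*(-⅒)*(-17) - 2)² = (-119/10 - 2)² = (-139/10)² = 19321/100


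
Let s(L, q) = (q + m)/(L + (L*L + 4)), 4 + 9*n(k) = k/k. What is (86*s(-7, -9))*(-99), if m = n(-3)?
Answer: 39732/23 ≈ 1727.5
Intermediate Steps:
n(k) = -1/3 (n(k) = -4/9 + (k/k)/9 = -4/9 + (1/9)*1 = -4/9 + 1/9 = -1/3)
m = -1/3 ≈ -0.33333
s(L, q) = (-1/3 + q)/(4 + L + L**2) (s(L, q) = (q - 1/3)/(L + (L*L + 4)) = (-1/3 + q)/(L + (L**2 + 4)) = (-1/3 + q)/(L + (4 + L**2)) = (-1/3 + q)/(4 + L + L**2))
(86*s(-7, -9))*(-99) = (86*((-1/3 - 9)/(4 - 7 + (-7)**2)))*(-99) = (86*(-28/3/(4 - 7 + 49)))*(-99) = (86*(-28/3/46))*(-99) = (86*((1/46)*(-28/3)))*(-99) = (86*(-14/69))*(-99) = -1204/69*(-99) = 39732/23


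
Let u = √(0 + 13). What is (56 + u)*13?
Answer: 728 + 13*√13 ≈ 774.87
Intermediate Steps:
u = √13 ≈ 3.6056
(56 + u)*13 = (56 + √13)*13 = 728 + 13*√13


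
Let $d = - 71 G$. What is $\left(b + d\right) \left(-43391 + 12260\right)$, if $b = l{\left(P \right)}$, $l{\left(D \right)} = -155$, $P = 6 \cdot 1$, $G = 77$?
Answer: $175018482$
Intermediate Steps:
$P = 6$
$d = -5467$ ($d = \left(-71\right) 77 = -5467$)
$b = -155$
$\left(b + d\right) \left(-43391 + 12260\right) = \left(-155 - 5467\right) \left(-43391 + 12260\right) = \left(-5622\right) \left(-31131\right) = 175018482$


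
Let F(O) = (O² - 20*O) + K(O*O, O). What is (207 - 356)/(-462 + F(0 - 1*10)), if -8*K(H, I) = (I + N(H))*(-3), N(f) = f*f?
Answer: -596/14337 ≈ -0.041571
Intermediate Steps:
N(f) = f²
K(H, I) = 3*I/8 + 3*H²/8 (K(H, I) = -(I + H²)*(-3)/8 = -(-3*I - 3*H²)/8 = 3*I/8 + 3*H²/8)
F(O) = O² - 157*O/8 + 3*O⁴/8 (F(O) = (O² - 20*O) + (3*O/8 + 3*(O*O)²/8) = (O² - 20*O) + (3*O/8 + 3*(O²)²/8) = (O² - 20*O) + (3*O/8 + 3*O⁴/8) = O² - 157*O/8 + 3*O⁴/8)
(207 - 356)/(-462 + F(0 - 1*10)) = (207 - 356)/(-462 + (0 - 1*10)*(-157 + 3*(0 - 1*10)³ + 8*(0 - 1*10))/8) = -149/(-462 + (0 - 10)*(-157 + 3*(0 - 10)³ + 8*(0 - 10))/8) = -149/(-462 + (⅛)*(-10)*(-157 + 3*(-10)³ + 8*(-10))) = -149/(-462 + (⅛)*(-10)*(-157 + 3*(-1000) - 80)) = -149/(-462 + (⅛)*(-10)*(-157 - 3000 - 80)) = -149/(-462 + (⅛)*(-10)*(-3237)) = -149/(-462 + 16185/4) = -149/14337/4 = -149*4/14337 = -596/14337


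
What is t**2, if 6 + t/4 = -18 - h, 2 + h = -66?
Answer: 30976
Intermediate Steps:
h = -68 (h = -2 - 66 = -68)
t = 176 (t = -24 + 4*(-18 - 1*(-68)) = -24 + 4*(-18 + 68) = -24 + 4*50 = -24 + 200 = 176)
t**2 = 176**2 = 30976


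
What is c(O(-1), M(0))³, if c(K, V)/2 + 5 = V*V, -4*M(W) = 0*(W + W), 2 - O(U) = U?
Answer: -1000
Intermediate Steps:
O(U) = 2 - U
M(W) = 0 (M(W) = -0*(W + W) = -0*2*W = -¼*0 = 0)
c(K, V) = -10 + 2*V² (c(K, V) = -10 + 2*(V*V) = -10 + 2*V²)
c(O(-1), M(0))³ = (-10 + 2*0²)³ = (-10 + 2*0)³ = (-10 + 0)³ = (-10)³ = -1000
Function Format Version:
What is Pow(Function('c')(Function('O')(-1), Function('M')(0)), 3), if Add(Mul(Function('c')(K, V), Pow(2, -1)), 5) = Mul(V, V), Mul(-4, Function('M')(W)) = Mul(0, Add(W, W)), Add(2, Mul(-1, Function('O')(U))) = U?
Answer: -1000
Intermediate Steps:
Function('O')(U) = Add(2, Mul(-1, U))
Function('M')(W) = 0 (Function('M')(W) = Mul(Rational(-1, 4), Mul(0, Add(W, W))) = Mul(Rational(-1, 4), Mul(0, Mul(2, W))) = Mul(Rational(-1, 4), 0) = 0)
Function('c')(K, V) = Add(-10, Mul(2, Pow(V, 2))) (Function('c')(K, V) = Add(-10, Mul(2, Mul(V, V))) = Add(-10, Mul(2, Pow(V, 2))))
Pow(Function('c')(Function('O')(-1), Function('M')(0)), 3) = Pow(Add(-10, Mul(2, Pow(0, 2))), 3) = Pow(Add(-10, Mul(2, 0)), 3) = Pow(Add(-10, 0), 3) = Pow(-10, 3) = -1000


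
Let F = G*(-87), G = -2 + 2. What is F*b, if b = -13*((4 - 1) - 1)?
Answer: 0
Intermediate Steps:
G = 0
F = 0 (F = 0*(-87) = 0)
b = -26 (b = -13*(3 - 1) = -13*2 = -1*26 = -26)
F*b = 0*(-26) = 0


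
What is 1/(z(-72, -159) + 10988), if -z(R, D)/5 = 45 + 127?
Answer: 1/10128 ≈ 9.8736e-5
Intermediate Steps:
z(R, D) = -860 (z(R, D) = -5*(45 + 127) = -5*172 = -860)
1/(z(-72, -159) + 10988) = 1/(-860 + 10988) = 1/10128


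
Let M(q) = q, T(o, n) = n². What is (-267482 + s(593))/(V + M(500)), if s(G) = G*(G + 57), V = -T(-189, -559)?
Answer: -117968/311981 ≈ -0.37813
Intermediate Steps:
V = -312481 (V = -1*(-559)² = -1*312481 = -312481)
s(G) = G*(57 + G)
(-267482 + s(593))/(V + M(500)) = (-267482 + 593*(57 + 593))/(-312481 + 500) = (-267482 + 593*650)/(-311981) = (-267482 + 385450)*(-1/311981) = 117968*(-1/311981) = -117968/311981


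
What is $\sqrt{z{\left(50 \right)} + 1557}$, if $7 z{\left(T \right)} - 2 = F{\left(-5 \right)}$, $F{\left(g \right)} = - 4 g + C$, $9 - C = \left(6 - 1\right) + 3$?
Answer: $\frac{\sqrt{76454}}{7} \approx 39.5$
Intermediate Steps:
$C = 1$ ($C = 9 - \left(\left(6 - 1\right) + 3\right) = 9 - \left(5 + 3\right) = 9 - 8 = 1$)
$F{\left(g \right)} = 1 - 4 g$ ($F{\left(g \right)} = - 4 g + 1 = 1 - 4 g$)
$z{\left(T \right)} = \frac{23}{7}$ ($z{\left(T \right)} = \frac{2}{7} + \frac{1 - -20}{7} = \frac{2}{7} + \frac{1 + 20}{7} = \frac{2}{7} + \frac{1}{7} \cdot 21 = \frac{2}{7} + 3 = \frac{23}{7}$)
$\sqrt{z{\left(50 \right)} + 1557} = \sqrt{\frac{23}{7} + 1557} = \sqrt{\frac{10922}{7}} = \frac{\sqrt{76454}}{7}$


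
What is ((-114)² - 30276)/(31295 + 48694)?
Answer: -5760/26663 ≈ -0.21603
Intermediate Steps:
((-114)² - 30276)/(31295 + 48694) = (12996 - 30276)/79989 = -17280*1/79989 = -5760/26663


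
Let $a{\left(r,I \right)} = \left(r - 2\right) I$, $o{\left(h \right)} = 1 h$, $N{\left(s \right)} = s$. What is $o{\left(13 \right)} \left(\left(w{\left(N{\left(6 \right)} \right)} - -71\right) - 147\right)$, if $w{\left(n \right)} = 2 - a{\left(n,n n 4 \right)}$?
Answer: $-8450$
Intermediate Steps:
$o{\left(h \right)} = h$
$a{\left(r,I \right)} = I \left(-2 + r\right)$ ($a{\left(r,I \right)} = \left(-2 + r\right) I = I \left(-2 + r\right)$)
$w{\left(n \right)} = 2 - 4 n^{2} \left(-2 + n\right)$ ($w{\left(n \right)} = 2 - n n 4 \left(-2 + n\right) = 2 - n^{2} \cdot 4 \left(-2 + n\right) = 2 - 4 n^{2} \left(-2 + n\right)$)
$o{\left(13 \right)} \left(\left(w{\left(N{\left(6 \right)} \right)} - -71\right) - 147\right) = 13 \left(\left(\left(2 + 4 \cdot 6^{2} \left(2 - 6\right)\right) - -71\right) - 147\right) = 13 \left(\left(\left(2 + 4 \cdot 36 \left(2 - 6\right)\right) + 71\right) - 147\right) = 13 \left(\left(\left(2 + 4 \cdot 36 \left(-4\right)\right) + 71\right) - 147\right) = 13 \left(\left(\left(2 - 576\right) + 71\right) - 147\right) = 13 \left(\left(-574 + 71\right) - 147\right) = 13 \left(-503 - 147\right) = 13 \left(-650\right) = -8450$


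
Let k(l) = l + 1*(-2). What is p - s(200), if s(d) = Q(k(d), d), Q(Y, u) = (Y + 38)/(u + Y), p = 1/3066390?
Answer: -361833821/610211610 ≈ -0.59296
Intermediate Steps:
k(l) = -2 + l (k(l) = l - 2 = -2 + l)
p = 1/3066390 ≈ 3.2612e-7
Q(Y, u) = (38 + Y)/(Y + u)
s(d) = (36 + d)/(-2 + 2*d) (s(d) = (38 + (-2 + d))/((-2 + d) + d) = (36 + d)/(-2 + 2*d))
p - s(200) = 1/3066390 - (36 + 200)/(2*(-1 + 200)) = 1/3066390 - 236/(2*199) = 1/3066390 - 1*118/199 = 1/3066390 - 118/199 = -361833821/610211610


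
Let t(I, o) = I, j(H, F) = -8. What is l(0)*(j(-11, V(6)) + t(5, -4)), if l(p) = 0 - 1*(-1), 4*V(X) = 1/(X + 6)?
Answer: -3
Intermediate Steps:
V(X) = 1/(4*(6 + X)) (V(X) = 1/(4*(X + 6)) = 1/(4*(6 + X)))
l(p) = 1 (l(p) = 0 + 1 = 1)
l(0)*(j(-11, V(6)) + t(5, -4)) = 1*(-8 + 5) = 1*(-3) = -3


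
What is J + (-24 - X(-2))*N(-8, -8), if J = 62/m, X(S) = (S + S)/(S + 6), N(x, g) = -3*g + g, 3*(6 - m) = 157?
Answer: -51338/139 ≈ -369.34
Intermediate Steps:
m = -139/3 (m = 6 - 1/3*157 = 6 - 157/3 = -139/3 ≈ -46.333)
N(x, g) = -2*g
X(S) = 2*S/(6 + S) (X(S) = (2*S)/(6 + S) = 2*S/(6 + S))
J = -186/139 (J = 62/(-139/3) = 62*(-3/139) = -186/139 ≈ -1.3381)
J + (-24 - X(-2))*N(-8, -8) = -186/139 + (-24 - 2*(-2)/(6 - 2))*(-2*(-8)) = -186/139 + (-24 - 2*(-2)/4)*16 = -186/139 + (-24 - 1*(-1))*16 = -186/139 + (-24 + 1)*16 = -186/139 - 23*16 = -186/139 - 368 = -51338/139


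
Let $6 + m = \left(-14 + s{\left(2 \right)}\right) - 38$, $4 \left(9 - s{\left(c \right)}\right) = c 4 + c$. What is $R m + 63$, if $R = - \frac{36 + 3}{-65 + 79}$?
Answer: $\frac{5781}{28} \approx 206.46$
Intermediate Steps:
$s{\left(c \right)} = 9 - \frac{5 c}{4}$ ($s{\left(c \right)} = 9 - \frac{c 4 + c}{4} = 9 - \frac{4 c + c}{4} = 9 - \frac{5 c}{4}$)
$R = - \frac{39}{14} \approx -2.7857$
$m = - \frac{103}{2}$ ($m = -6 + \left(\left(-14 + \left(9 - \frac{5}{2}\right)\right) - 38\right) = -6 + \left(\left(-14 + \frac{13}{2}\right) - 38\right) = -6 - \frac{91}{2} = - \frac{103}{2} \approx -51.5$)
$R m + 63 = \left(- \frac{39}{14}\right) \left(- \frac{103}{2}\right) + 63 = \frac{4017}{28} + 63 = \frac{5781}{28}$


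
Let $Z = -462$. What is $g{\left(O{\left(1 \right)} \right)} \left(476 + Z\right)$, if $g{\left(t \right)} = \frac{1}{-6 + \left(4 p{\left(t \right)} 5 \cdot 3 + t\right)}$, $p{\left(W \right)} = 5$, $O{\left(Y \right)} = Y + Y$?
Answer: $\frac{7}{148} \approx 0.047297$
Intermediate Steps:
$O{\left(Y \right)} = 2 Y$
$g{\left(t \right)} = \frac{1}{294 + t}$ ($g{\left(t \right)} = \frac{1}{-6 + \left(4 \cdot 5 \cdot 5 \cdot 3 + t\right)} = \frac{1}{-6 + \left(4 \cdot 25 \cdot 3 + t\right)} = \frac{1}{-6 + \left(4 \cdot 75 + t\right)} = \frac{1}{-6 + \left(300 + t\right)} = \frac{1}{294 + t}$)
$g{\left(O{\left(1 \right)} \right)} \left(476 + Z\right) = \frac{476 - 462}{294 + 2 \cdot 1} = \frac{1}{294 + 2} \cdot 14 = \frac{1}{296} \cdot 14 = \frac{7}{148}$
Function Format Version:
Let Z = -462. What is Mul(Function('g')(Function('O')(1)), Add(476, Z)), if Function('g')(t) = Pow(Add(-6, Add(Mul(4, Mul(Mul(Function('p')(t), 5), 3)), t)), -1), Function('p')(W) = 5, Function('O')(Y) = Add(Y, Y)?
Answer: Rational(7, 148) ≈ 0.047297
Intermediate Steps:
Function('O')(Y) = Mul(2, Y)
Function('g')(t) = Pow(Add(294, t), -1) (Function('g')(t) = Pow(Add(-6, Add(Mul(4, Mul(Mul(5, 5), 3)), t)), -1) = Pow(Add(-6, Add(Mul(4, Mul(25, 3)), t)), -1) = Pow(Add(-6, Add(Mul(4, 75), t)), -1) = Pow(Add(-6, Add(300, t)), -1) = Pow(Add(294, t), -1))
Mul(Function('g')(Function('O')(1)), Add(476, Z)) = Mul(Pow(Add(294, Mul(2, 1)), -1), Add(476, -462)) = Mul(Pow(Add(294, 2), -1), 14) = Mul(Pow(296, -1), 14) = Mul(Rational(1, 296), 14) = Rational(7, 148)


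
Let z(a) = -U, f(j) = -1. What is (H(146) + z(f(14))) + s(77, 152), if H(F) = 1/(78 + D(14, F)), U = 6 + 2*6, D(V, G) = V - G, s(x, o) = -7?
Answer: -1351/54 ≈ -25.019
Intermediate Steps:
U = 18 (U = 6 + 12 = 18)
H(F) = 1/(92 - F) (H(F) = 1/(78 + (14 - F)) = 1/(92 - F))
z(a) = -18 (z(a) = -1*18 = -18)
(H(146) + z(f(14))) + s(77, 152) = (-1/(-92 + 146) - 18) - 7 = (-1/54 - 18) - 7 = -973/54 - 7 = -1351/54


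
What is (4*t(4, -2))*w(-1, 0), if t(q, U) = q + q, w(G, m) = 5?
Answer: 160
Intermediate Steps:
t(q, U) = 2*q
(4*t(4, -2))*w(-1, 0) = (4*(2*4))*5 = (4*8)*5 = 32*5 = 160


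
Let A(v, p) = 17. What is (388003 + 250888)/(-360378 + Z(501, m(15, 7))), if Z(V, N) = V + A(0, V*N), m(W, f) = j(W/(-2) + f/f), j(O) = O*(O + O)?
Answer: -638891/359860 ≈ -1.7754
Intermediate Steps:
j(O) = 2*O² (j(O) = O*(2*O) = 2*O²)
m(W, f) = 2*(1 - W/2)² (m(W, f) = 2*(W/(-2) + f/f)² = 2*(W*(-½) + 1)² = 2*(-W/2 + 1)² = 2*(1 - W/2)²)
Z(V, N) = 17 + V (Z(V, N) = V + 17 = 17 + V)
(388003 + 250888)/(-360378 + Z(501, m(15, 7))) = (388003 + 250888)/(-360378 + (17 + 501)) = 638891/(-360378 + 518) = 638891/(-359860) = 638891*(-1/359860) = -638891/359860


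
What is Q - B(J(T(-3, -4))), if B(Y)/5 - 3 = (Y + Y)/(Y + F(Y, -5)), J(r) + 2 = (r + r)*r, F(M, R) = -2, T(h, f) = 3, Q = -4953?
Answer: -34856/7 ≈ -4979.4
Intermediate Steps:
J(r) = -2 + 2*r² (J(r) = -2 + (r + r)*r = -2 + (2*r)*r = -2 + 2*r²)
B(Y) = 15 + 10*Y/(-2 + Y) (B(Y) = 15 + 5*((Y + Y)/(Y - 2)) = 15 + 5*((2*Y)/(-2 + Y)) = 15 + 5*(2*Y/(-2 + Y)) = 15 + 10*Y/(-2 + Y))
Q - B(J(T(-3, -4))) = -4953 - 5*(-6 + 5*(-2 + 2*3²))/(-2 + (-2 + 2*3²)) = -4953 - 5*(-6 + 5*(-2 + 2*9))/(-2 + (-2 + 2*9)) = -4953 - 5*(-6 + 5*(-2 + 18))/(-2 + (-2 + 18)) = -4953 - 5*(-6 + 5*16)/(-2 + 16) = -4953 - 5*(-6 + 80)/14 = -4953 - 5*74/14 = -4953 - 1*185/7 = -4953 - 185/7 = -34856/7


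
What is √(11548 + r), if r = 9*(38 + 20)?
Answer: √12070 ≈ 109.86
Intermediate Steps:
r = 522 (r = 9*58 = 522)
√(11548 + r) = √(11548 + 522) = √12070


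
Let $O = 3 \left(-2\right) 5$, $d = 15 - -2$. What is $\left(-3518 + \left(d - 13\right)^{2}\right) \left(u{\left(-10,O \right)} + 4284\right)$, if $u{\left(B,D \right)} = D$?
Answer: $-14897508$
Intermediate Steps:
$d = 17$ ($d = 15 + 2 = 17$)
$O = -30$ ($O = \left(-6\right) 5 = -30$)
$\left(-3518 + \left(d - 13\right)^{2}\right) \left(u{\left(-10,O \right)} + 4284\right) = \left(-3518 + \left(17 - 13\right)^{2}\right) \left(-30 + 4284\right) = \left(-3518 + 4^{2}\right) 4254 = \left(-3518 + 16\right) 4254 = \left(-3502\right) 4254 = -14897508$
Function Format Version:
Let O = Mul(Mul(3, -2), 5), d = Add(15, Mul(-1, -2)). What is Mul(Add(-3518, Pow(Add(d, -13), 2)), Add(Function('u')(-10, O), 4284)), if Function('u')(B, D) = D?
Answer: -14897508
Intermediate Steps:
d = 17 (d = Add(15, 2) = 17)
O = -30 (O = Mul(-6, 5) = -30)
Mul(Add(-3518, Pow(Add(d, -13), 2)), Add(Function('u')(-10, O), 4284)) = Mul(Add(-3518, Pow(Add(17, -13), 2)), Add(-30, 4284)) = Mul(Add(-3518, Pow(4, 2)), 4254) = Mul(Add(-3518, 16), 4254) = Mul(-3502, 4254) = -14897508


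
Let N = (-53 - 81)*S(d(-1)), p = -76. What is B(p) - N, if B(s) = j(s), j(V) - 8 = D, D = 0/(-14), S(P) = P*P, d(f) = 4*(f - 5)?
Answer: 77192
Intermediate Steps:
d(f) = -20 + 4*f (d(f) = 4*(-5 + f) = -20 + 4*f)
S(P) = P²
D = 0 (D = 0*(-1/14) = 0)
j(V) = 8 (j(V) = 8 + 0 = 8)
B(s) = 8
N = -77184 (N = (-53 - 81)*(-20 + 4*(-1))² = -134*(-20 - 4)² = -134*(-24)² = -134*576 = -77184)
B(p) - N = 8 - 1*(-77184) = 8 + 77184 = 77192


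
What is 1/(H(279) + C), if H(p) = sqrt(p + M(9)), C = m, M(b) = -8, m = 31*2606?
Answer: 80786/6526377525 - sqrt(271)/6526377525 ≈ 1.2376e-5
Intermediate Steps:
m = 80786
C = 80786
H(p) = sqrt(-8 + p) (H(p) = sqrt(p - 8) = sqrt(-8 + p))
1/(H(279) + C) = 1/(sqrt(-8 + 279) + 80786) = 1/(sqrt(271) + 80786) = 1/(80786 + sqrt(271))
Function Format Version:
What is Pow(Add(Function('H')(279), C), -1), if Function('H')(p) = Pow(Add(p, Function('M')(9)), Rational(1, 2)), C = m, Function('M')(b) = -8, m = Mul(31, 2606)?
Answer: Add(Rational(80786, 6526377525), Mul(Rational(-1, 6526377525), Pow(271, Rational(1, 2)))) ≈ 1.2376e-5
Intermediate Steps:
m = 80786
C = 80786
Function('H')(p) = Pow(Add(-8, p), Rational(1, 2)) (Function('H')(p) = Pow(Add(p, -8), Rational(1, 2)) = Pow(Add(-8, p), Rational(1, 2)))
Pow(Add(Function('H')(279), C), -1) = Pow(Add(Pow(Add(-8, 279), Rational(1, 2)), 80786), -1) = Pow(Add(Pow(271, Rational(1, 2)), 80786), -1) = Pow(Add(80786, Pow(271, Rational(1, 2))), -1)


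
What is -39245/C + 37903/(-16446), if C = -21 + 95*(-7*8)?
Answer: 442983347/87838086 ≈ 5.0432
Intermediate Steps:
C = -5341 (C = -21 + 95*(-56) = -21 - 5320 = -5341)
-39245/C + 37903/(-16446) = -39245/(-5341) + 37903/(-16446) = -39245*(-1/5341) + 37903*(-1/16446) = 39245/5341 - 37903/16446 = 442983347/87838086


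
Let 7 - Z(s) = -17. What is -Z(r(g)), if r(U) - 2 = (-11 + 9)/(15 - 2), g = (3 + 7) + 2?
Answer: -24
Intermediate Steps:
g = 12 (g = 10 + 2 = 12)
r(U) = 24/13 (r(U) = 2 + (-11 + 9)/(15 - 2) = 2 - 2/13 = 24/13)
Z(s) = 24 (Z(s) = 7 - 1*(-17) = 7 + 17 = 24)
-Z(r(g)) = -1*24 = -24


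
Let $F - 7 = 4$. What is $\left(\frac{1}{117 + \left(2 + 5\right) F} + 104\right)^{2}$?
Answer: $\frac{407111329}{37636} \approx 10817.0$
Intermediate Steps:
$F = 11$ ($F = 7 + 4 = 11$)
$\left(\frac{1}{117 + \left(2 + 5\right) F} + 104\right)^{2} = \left(\frac{1}{117 + \left(2 + 5\right) 11} + 104\right)^{2} = \left(\frac{1}{117 + 7 \cdot 11} + 104\right)^{2} = \left(\frac{1}{117 + 77} + 104\right)^{2} = \left(\frac{1}{194} + 104\right)^{2} = \left(\frac{20177}{194}\right)^{2} = \frac{407111329}{37636}$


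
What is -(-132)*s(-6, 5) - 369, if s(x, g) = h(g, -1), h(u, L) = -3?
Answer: -765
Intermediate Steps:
s(x, g) = -3
-(-132)*s(-6, 5) - 369 = -(-132)*(-3) - 369 = -33*12 - 369 = -396 - 369 = -765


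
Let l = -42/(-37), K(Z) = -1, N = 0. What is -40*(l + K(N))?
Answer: -200/37 ≈ -5.4054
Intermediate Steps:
l = 42/37 (l = -42*(-1/37) = 42/37 ≈ 1.1351)
-40*(l + K(N)) = -40*(42/37 - 1) = -40*5/37 = -200/37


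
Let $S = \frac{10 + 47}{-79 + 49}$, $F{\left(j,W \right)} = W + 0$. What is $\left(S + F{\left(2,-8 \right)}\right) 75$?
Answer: $- \frac{1485}{2} \approx -742.5$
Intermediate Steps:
$F{\left(j,W \right)} = W$
$S = - \frac{19}{10}$ ($S = \frac{57}{-30} = 57 \left(- \frac{1}{30}\right) = - \frac{19}{10} \approx -1.9$)
$\left(S + F{\left(2,-8 \right)}\right) 75 = \left(- \frac{19}{10} - 8\right) 75 = \left(- \frac{99}{10}\right) 75 = - \frac{1485}{2}$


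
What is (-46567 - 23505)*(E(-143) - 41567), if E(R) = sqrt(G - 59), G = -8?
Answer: 2912682824 - 70072*I*sqrt(67) ≈ 2.9127e+9 - 5.7356e+5*I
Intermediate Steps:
E(R) = I*sqrt(67) (E(R) = sqrt(-8 - 59) = sqrt(-67) = I*sqrt(67))
(-46567 - 23505)*(E(-143) - 41567) = (-46567 - 23505)*(I*sqrt(67) - 41567) = -70072*(-41567 + I*sqrt(67)) = 2912682824 - 70072*I*sqrt(67)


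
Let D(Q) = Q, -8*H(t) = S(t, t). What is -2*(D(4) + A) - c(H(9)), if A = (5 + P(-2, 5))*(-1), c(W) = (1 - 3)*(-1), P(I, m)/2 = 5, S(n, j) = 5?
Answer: 20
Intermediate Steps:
H(t) = -5/8 (H(t) = -1/8*5 = -5/8)
P(I, m) = 10 (P(I, m) = 2*5 = 10)
c(W) = 2 (c(W) = -2*(-1) = 2)
A = -15 (A = (5 + 10)*(-1) = 15*(-1) = -15)
-2*(D(4) + A) - c(H(9)) = -2*(4 - 15) - 1*2 = -2*(-11) - 2 = 22 - 2 = 20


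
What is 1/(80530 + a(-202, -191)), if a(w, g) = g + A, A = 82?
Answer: 1/80421 ≈ 1.2435e-5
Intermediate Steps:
a(w, g) = 82 + g (a(w, g) = g + 82 = 82 + g)
1/(80530 + a(-202, -191)) = 1/(80530 + (82 - 191)) = 1/(80530 - 109) = 1/80421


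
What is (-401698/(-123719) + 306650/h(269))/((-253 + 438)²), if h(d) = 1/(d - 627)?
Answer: -13581958021602/4234282775 ≈ -3207.6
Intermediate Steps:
h(d) = 1/(-627 + d)
(-401698/(-123719) + 306650/h(269))/((-253 + 438)²) = (-401698/(-123719) + 306650/(1/(-627 + 269)))/((-253 + 438)²) = (-401698*(-1/123719) + 306650/(1/(-358)))/(185²) = (401698/123719 + 306650/(-1/358))/34225 = (401698/123719 + 306650*(-358))*(1/34225) = (401698/123719 - 109780700)*(1/34225) = -13581958021602/123719*1/34225 = -13581958021602/4234282775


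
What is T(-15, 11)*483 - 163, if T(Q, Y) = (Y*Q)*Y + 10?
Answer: -871978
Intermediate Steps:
T(Q, Y) = 10 + Q*Y**2 (T(Q, Y) = (Q*Y)*Y + 10 = Q*Y**2 + 10 = 10 + Q*Y**2)
T(-15, 11)*483 - 163 = (10 - 15*11**2)*483 - 163 = (10 - 15*121)*483 - 163 = (10 - 1815)*483 - 163 = -1805*483 - 163 = -871815 - 163 = -871978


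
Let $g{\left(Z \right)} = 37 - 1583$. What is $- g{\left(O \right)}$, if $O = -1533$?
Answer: $1546$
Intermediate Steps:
$g{\left(Z \right)} = -1546$ ($g{\left(Z \right)} = 37 - 1583 = -1546$)
$- g{\left(O \right)} = \left(-1\right) \left(-1546\right) = 1546$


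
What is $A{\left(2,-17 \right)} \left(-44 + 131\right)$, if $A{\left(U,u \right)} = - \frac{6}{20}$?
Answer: $- \frac{261}{10} \approx -26.1$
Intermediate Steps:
$A{\left(U,u \right)} = - \frac{3}{10}$ ($A{\left(U,u \right)} = \left(-6\right) \frac{1}{20} = - \frac{3}{10}$)
$A{\left(2,-17 \right)} \left(-44 + 131\right) = - \frac{3 \left(-44 + 131\right)}{10} = \left(- \frac{3}{10}\right) 87 = - \frac{261}{10}$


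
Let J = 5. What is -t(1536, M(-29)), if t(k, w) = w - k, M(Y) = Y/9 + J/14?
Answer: 193897/126 ≈ 1538.9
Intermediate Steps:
M(Y) = 5/14 + Y/9 (M(Y) = Y/9 + 5/14 = 5/14 + Y/9)
-t(1536, M(-29)) = -((5/14 + (⅑)*(-29)) - 1*1536) = -((5/14 - 29/9) - 1536) = -(-361/126 - 1536) = -1*(-193897/126) = 193897/126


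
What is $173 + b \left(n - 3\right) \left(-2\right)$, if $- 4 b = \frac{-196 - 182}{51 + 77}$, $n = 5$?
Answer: $\frac{10883}{64} \approx 170.05$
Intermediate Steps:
$b = \frac{189}{256}$ ($b = - \frac{\left(-196 - 182\right) \frac{1}{51 + 77}}{4} = - \frac{\left(-378\right) \frac{1}{128}}{4} = \left(- \frac{1}{4}\right) \left(- \frac{189}{64}\right) = \frac{189}{256} \approx 0.73828$)
$173 + b \left(n - 3\right) \left(-2\right) = 173 + \frac{189 \left(5 - 3\right) \left(-2\right)}{256} = 173 + \frac{189 \cdot 2 \left(-2\right)}{256} = 173 + \frac{189}{256} \left(-4\right) = 173 - \frac{189}{64} = \frac{10883}{64}$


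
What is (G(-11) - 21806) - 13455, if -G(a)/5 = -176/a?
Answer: -35341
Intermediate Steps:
G(a) = 880/a (G(a) = -(-880)/a = 880/a)
(G(-11) - 21806) - 13455 = (880/(-11) - 21806) - 13455 = (880*(-1/11) - 21806) - 13455 = (-80 - 21806) - 13455 = -21886 - 13455 = -35341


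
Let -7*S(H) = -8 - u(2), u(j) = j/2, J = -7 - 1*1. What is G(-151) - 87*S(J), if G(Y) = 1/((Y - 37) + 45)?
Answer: -111976/1001 ≈ -111.86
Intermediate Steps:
J = -8 (J = -7 - 1 = -8)
u(j) = j/2 (u(j) = j*(½) = j/2)
G(Y) = 1/(8 + Y) (G(Y) = 1/((-37 + Y) + 45) = 1/(8 + Y))
S(H) = 9/7 (S(H) = -(-8 - 2/2)/7 = -(-8 - 1*1)/7 = -(-8 - 1)/7 = -⅐*(-9) = 9/7)
G(-151) - 87*S(J) = 1/(8 - 151) - 87*9/7 = 1/(-143) - 1*783/7 = -1/143 - 783/7 = -111976/1001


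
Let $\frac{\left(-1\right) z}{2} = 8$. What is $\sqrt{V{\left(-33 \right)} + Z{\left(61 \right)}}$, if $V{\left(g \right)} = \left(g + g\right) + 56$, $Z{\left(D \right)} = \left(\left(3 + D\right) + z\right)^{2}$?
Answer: $\sqrt{2294} \approx 47.896$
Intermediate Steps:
$z = -16$ ($z = \left(-2\right) 8 = -16$)
$Z{\left(D \right)} = \left(-13 + D\right)^{2}$ ($Z{\left(D \right)} = \left(\left(3 + D\right) - 16\right)^{2} = \left(-13 + D\right)^{2}$)
$V{\left(g \right)} = 56 + 2 g$ ($V{\left(g \right)} = 2 g + 56 = 56 + 2 g$)
$\sqrt{V{\left(-33 \right)} + Z{\left(61 \right)}} = \sqrt{\left(56 + 2 \left(-33\right)\right) + \left(-13 + 61\right)^{2}} = \sqrt{\left(56 - 66\right) + 48^{2}} = \sqrt{-10 + 2304} = \sqrt{2294}$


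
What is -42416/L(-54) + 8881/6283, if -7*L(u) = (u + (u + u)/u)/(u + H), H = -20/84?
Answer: 75886143907/245037 ≈ 3.0969e+5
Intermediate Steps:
H = -5/21 (H = -20*1/84 = -5/21 ≈ -0.23810)
L(u) = -(2 + u)/(7*(-5/21 + u)) (L(u) = -(u + (u + u)/u)/(7*(u - 5/21)) = -(u + (2*u)/u)/(7*(-5/21 + u)) = -(u + 2)/(7*(-5/21 + u)) = -(2 + u)/(7*(-5/21 + u)))
-42416/L(-54) + 8881/6283 = -42416*(-5 + 21*(-54))/(3*(-2 - 1*(-54))) + 8881/6283 = -42416*(-5 - 1134)/(3*(-2 + 54)) + 8881*(1/6283) = -42416/(3*52/(-1139)) + 8881/6283 = -42416/(3*(-1/1139)*52) + 8881/6283 = -42416/(-156/1139) + 8881/6283 = -42416*(-1139/156) + 8881/6283 = 12077956/39 + 8881/6283 = 75886143907/245037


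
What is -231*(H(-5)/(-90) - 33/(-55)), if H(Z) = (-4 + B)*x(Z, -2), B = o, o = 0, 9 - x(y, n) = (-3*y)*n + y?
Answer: -1771/3 ≈ -590.33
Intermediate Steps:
x(y, n) = 9 - y + 3*n*y (x(y, n) = 9 - ((-3*y)*n + y) = 9 - (-3*n*y + y) = 9 - (y - 3*n*y) = 9 + (-y + 3*n*y) = 9 - y + 3*n*y)
B = 0
H(Z) = -36 + 28*Z (H(Z) = (-4 + 0)*(9 - Z + 3*(-2)*Z) = -4*(9 - Z - 6*Z) = -4*(9 - 7*Z) = -36 + 28*Z)
-231*(H(-5)/(-90) - 33/(-55)) = -231*((-36 + 28*(-5))/(-90) - 33/(-55)) = -231*((-36 - 140)*(-1/90) - 33*(-1/55)) = -231*(-176*(-1/90) + 3/5) = -231*(88/45 + 3/5) = -231*23/9 = -1771/3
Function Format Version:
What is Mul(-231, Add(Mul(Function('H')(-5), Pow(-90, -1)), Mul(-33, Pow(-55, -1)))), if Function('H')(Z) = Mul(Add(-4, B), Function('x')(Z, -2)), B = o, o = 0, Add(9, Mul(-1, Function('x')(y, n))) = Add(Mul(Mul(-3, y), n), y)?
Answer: Rational(-1771, 3) ≈ -590.33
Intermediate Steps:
Function('x')(y, n) = Add(9, Mul(-1, y), Mul(3, n, y)) (Function('x')(y, n) = Add(9, Mul(-1, Add(Mul(Mul(-3, y), n), y))) = Add(9, Mul(-1, Add(Mul(-3, n, y), y))) = Add(9, Mul(-1, Add(y, Mul(-3, n, y)))) = Add(9, Add(Mul(-1, y), Mul(3, n, y))) = Add(9, Mul(-1, y), Mul(3, n, y)))
B = 0
Function('H')(Z) = Add(-36, Mul(28, Z)) (Function('H')(Z) = Mul(Add(-4, 0), Add(9, Mul(-1, Z), Mul(3, -2, Z))) = Mul(-4, Add(9, Mul(-1, Z), Mul(-6, Z))) = Mul(-4, Add(9, Mul(-7, Z))) = Add(-36, Mul(28, Z)))
Mul(-231, Add(Mul(Function('H')(-5), Pow(-90, -1)), Mul(-33, Pow(-55, -1)))) = Mul(-231, Add(Mul(Add(-36, Mul(28, -5)), Pow(-90, -1)), Mul(-33, Pow(-55, -1)))) = Mul(-231, Add(Mul(Add(-36, -140), Rational(-1, 90)), Mul(-33, Rational(-1, 55)))) = Mul(-231, Add(Mul(-176, Rational(-1, 90)), Rational(3, 5))) = Mul(-231, Add(Rational(88, 45), Rational(3, 5))) = Mul(-231, Rational(23, 9)) = Rational(-1771, 3)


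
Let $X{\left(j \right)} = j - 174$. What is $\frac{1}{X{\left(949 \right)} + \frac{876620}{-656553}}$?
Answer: $\frac{656553}{507951955} \approx 0.0012925$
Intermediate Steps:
$X{\left(j \right)} = -174 + j$
$\frac{1}{X{\left(949 \right)} + \frac{876620}{-656553}} = \frac{1}{\left(-174 + 949\right) + \frac{876620}{-656553}} = \frac{1}{775 + 876620 \left(- \frac{1}{656553}\right)} = \frac{1}{775 - \frac{876620}{656553}} = \frac{1}{\frac{507951955}{656553}} = \frac{656553}{507951955}$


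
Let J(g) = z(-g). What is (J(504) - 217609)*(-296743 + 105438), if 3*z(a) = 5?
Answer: 124888112710/3 ≈ 4.1629e+10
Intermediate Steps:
z(a) = 5/3 (z(a) = (1/3)*5 = 5/3)
J(g) = 5/3
(J(504) - 217609)*(-296743 + 105438) = (5/3 - 217609)*(-296743 + 105438) = -652822/3*(-191305) = 124888112710/3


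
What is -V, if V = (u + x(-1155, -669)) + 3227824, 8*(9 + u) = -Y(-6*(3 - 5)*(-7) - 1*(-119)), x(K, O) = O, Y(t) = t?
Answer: -25817133/8 ≈ -3.2271e+6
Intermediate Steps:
u = -107/8 (u = -9 + (-(-6*(3 - 5)*(-7) - 1*(-119)))/8 = -9 + (-(-6*(-2)*(-7) + 119))/8 = -9 + (-(12*(-7) + 119))/8 = -9 + (-(-84 + 119))/8 = -9 + (-1*35)/8 = -9 + (⅛)*(-35) = -9 - 35/8 = -107/8 ≈ -13.375)
V = 25817133/8 (V = (-107/8 - 669) + 3227824 = -5459/8 + 3227824 = 25817133/8 ≈ 3.2271e+6)
-V = -1*25817133/8 = -25817133/8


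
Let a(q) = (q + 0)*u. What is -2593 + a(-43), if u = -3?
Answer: -2464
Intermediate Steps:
a(q) = -3*q (a(q) = (q + 0)*(-3) = q*(-3) = -3*q)
-2593 + a(-43) = -2593 - 3*(-43) = -2593 + 129 = -2464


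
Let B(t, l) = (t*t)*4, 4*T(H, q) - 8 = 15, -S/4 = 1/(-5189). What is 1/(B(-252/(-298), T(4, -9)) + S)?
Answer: 115200989/329611060 ≈ 0.34951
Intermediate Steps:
S = 4/5189 (S = -4/(-5189) = -4*(-1/5189) = 4/5189 ≈ 0.00077086)
T(H, q) = 23/4 (T(H, q) = 2 + (¼)*15 = 2 + 15/4 = 23/4)
B(t, l) = 4*t² (B(t, l) = t²*4 = 4*t²)
1/(B(-252/(-298), T(4, -9)) + S) = 1/(4*(-252/(-298))² + 4/5189) = 1/(4*(-252*(-1/298))² + 4/5189) = 1/(4*(126/149)² + 4/5189) = 1/(4*(15876/22201) + 4/5189) = 1/(63504/22201 + 4/5189) = 1/(329611060/115200989) = 115200989/329611060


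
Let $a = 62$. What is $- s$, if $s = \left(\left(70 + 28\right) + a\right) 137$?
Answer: $-21920$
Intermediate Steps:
$s = 21920$ ($s = \left(\left(70 + 28\right) + 62\right) 137 = \left(98 + 62\right) 137 = 160 \cdot 137 = 21920$)
$- s = \left(-1\right) 21920 = -21920$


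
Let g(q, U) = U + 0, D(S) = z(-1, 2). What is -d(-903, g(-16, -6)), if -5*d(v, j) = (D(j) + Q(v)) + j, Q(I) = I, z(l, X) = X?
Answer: -907/5 ≈ -181.40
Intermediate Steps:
D(S) = 2
g(q, U) = U
d(v, j) = -2/5 - j/5 - v/5 (d(v, j) = -((2 + v) + j)/5 = -(2 + j + v)/5 = -2/5 - j/5 - v/5)
-d(-903, g(-16, -6)) = -(-2/5 - 1/5*(-6) - 1/5*(-903)) = -(-2/5 + 6/5 + 903/5) = -1*907/5 = -907/5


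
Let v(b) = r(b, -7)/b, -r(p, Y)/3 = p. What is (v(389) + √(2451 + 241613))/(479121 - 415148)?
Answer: -3/63973 + 4*√15254/63973 ≈ 0.0076756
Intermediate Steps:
r(p, Y) = -3*p
v(b) = -3 (v(b) = (-3*b)/b = -3)
(v(389) + √(2451 + 241613))/(479121 - 415148) = (-3 + √(2451 + 241613))/(479121 - 415148) = (-3 + √244064)/63973 = (-3 + 4*√15254)*(1/63973) = -3/63973 + 4*√15254/63973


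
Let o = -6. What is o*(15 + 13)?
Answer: -168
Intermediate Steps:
o*(15 + 13) = -6*(15 + 13) = -6*28 = -168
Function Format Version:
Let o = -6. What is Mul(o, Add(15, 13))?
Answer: -168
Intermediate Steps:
Mul(o, Add(15, 13)) = Mul(-6, Add(15, 13)) = Mul(-6, 28) = -168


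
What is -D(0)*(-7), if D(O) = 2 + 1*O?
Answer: 14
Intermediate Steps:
D(O) = 2 + O
-D(0)*(-7) = -(2 + 0)*(-7) = -1*2*(-7) = -2*(-7) = 14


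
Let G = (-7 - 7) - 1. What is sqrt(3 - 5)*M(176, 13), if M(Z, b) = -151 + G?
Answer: -166*I*sqrt(2) ≈ -234.76*I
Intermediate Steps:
G = -15 (G = -14 - 1 = -15)
M(Z, b) = -166 (M(Z, b) = -151 - 15 = -166)
sqrt(3 - 5)*M(176, 13) = sqrt(3 - 5)*(-166) = sqrt(-2)*(-166) = (I*sqrt(2))*(-166) = -166*I*sqrt(2)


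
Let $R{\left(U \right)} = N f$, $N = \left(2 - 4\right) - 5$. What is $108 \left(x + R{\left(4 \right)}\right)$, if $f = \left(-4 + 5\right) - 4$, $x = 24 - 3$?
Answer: $4536$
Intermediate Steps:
$x = 21$
$f = -3$ ($f = 1 - 4 = -3$)
$N = -7$ ($N = -2 - 5 = -7$)
$R{\left(U \right)} = 21$ ($R{\left(U \right)} = \left(-7\right) \left(-3\right) = 21$)
$108 \left(x + R{\left(4 \right)}\right) = 108 \left(21 + 21\right) = 108 \cdot 42 = 4536$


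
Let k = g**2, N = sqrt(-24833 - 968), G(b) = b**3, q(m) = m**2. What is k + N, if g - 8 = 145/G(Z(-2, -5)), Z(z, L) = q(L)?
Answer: 626450841/9765625 + I*sqrt(25801) ≈ 64.149 + 160.63*I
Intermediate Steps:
Z(z, L) = L**2
N = I*sqrt(25801) (N = sqrt(-25801) = I*sqrt(25801) ≈ 160.63*I)
g = 25029/3125 (g = 8 + 145/(((-5)**2)**3) = 8 + 145/(25**3) = 8 + 145/15625 = 8 + 145*(1/15625) = 8 + 29/3125 = 25029/3125 ≈ 8.0093)
k = 626450841/9765625 (k = (25029/3125)**2 = 626450841/9765625 ≈ 64.149)
k + N = 626450841/9765625 + I*sqrt(25801)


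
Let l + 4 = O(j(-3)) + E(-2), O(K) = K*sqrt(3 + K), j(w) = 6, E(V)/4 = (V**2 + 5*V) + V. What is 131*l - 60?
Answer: -2418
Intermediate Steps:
E(V) = 4*V**2 + 24*V (E(V) = 4*((V**2 + 5*V) + V) = 4*(V**2 + 6*V) = 4*V**2 + 24*V)
l = -18 (l = -4 + (6*sqrt(3 + 6) + 4*(-2)*(6 - 2)) = -4 + (6*sqrt(9) + 4*(-2)*4) = -4 + (6*3 - 32) = -4 + (18 - 32) = -4 - 14 = -18)
131*l - 60 = 131*(-18) - 60 = -2358 - 60 = -2418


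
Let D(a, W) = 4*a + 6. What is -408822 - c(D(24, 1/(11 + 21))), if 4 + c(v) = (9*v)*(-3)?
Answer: -406064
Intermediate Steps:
D(a, W) = 6 + 4*a
c(v) = -4 - 27*v (c(v) = -4 + (9*v)*(-3) = -4 - 27*v)
-408822 - c(D(24, 1/(11 + 21))) = -408822 - (-4 - 27*(6 + 4*24)) = -408822 - (-4 - 27*(6 + 96)) = -408822 - (-4 - 27*102) = -408822 - (-4 - 2754) = -408822 - 1*(-2758) = -408822 + 2758 = -406064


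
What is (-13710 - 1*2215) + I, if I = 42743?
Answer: 26818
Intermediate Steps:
(-13710 - 1*2215) + I = (-13710 - 1*2215) + 42743 = (-13710 - 2215) + 42743 = -15925 + 42743 = 26818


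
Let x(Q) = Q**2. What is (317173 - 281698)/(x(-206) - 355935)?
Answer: -35475/313499 ≈ -0.11316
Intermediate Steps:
(317173 - 281698)/(x(-206) - 355935) = (317173 - 281698)/((-206)**2 - 355935) = 35475/(42436 - 355935) = 35475/(-313499) = 35475*(-1/313499) = -35475/313499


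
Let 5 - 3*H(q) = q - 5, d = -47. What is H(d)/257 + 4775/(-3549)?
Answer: -1159744/912093 ≈ -1.2715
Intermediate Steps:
H(q) = 10/3 - q/3 (H(q) = 5/3 - (q - 5)/3 = 5/3 - (-5 + q)/3 = 5/3 + (5/3 - q/3) = 10/3 - q/3)
H(d)/257 + 4775/(-3549) = (10/3 - 1/3*(-47))/257 + 4775/(-3549) = (10/3 + 47/3)*(1/257) + 4775*(-1/3549) = 19*(1/257) - 4775/3549 = 19/257 - 4775/3549 = -1159744/912093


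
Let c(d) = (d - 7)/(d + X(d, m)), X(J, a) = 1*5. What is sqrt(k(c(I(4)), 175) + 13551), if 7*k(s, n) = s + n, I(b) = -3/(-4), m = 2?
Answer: sqrt(351899471)/161 ≈ 116.52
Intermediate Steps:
X(J, a) = 5
I(b) = 3/4 (I(b) = -3*(-1/4) = 3/4)
c(d) = (-7 + d)/(5 + d) (c(d) = (d - 7)/(d + 5) = (-7 + d)/(5 + d))
k(s, n) = n/7 + s/7 (k(s, n) = (s + n)/7 = (n + s)/7 = n/7 + s/7)
sqrt(k(c(I(4)), 175) + 13551) = sqrt(((1/7)*175 + ((-7 + 3/4)/(5 + 3/4))/7) + 13551) = sqrt((25 + (-25/4/(23/4))/7) + 13551) = sqrt((25 + ((4/23)*(-25/4))/7) + 13551) = sqrt((25 + (1/7)*(-25/23)) + 13551) = sqrt((25 - 25/161) + 13551) = sqrt(4000/161 + 13551) = sqrt(2185711/161) = sqrt(351899471)/161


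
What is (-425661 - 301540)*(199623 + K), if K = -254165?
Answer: 39662996942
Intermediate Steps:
(-425661 - 301540)*(199623 + K) = (-425661 - 301540)*(199623 - 254165) = -727201*(-54542) = 39662996942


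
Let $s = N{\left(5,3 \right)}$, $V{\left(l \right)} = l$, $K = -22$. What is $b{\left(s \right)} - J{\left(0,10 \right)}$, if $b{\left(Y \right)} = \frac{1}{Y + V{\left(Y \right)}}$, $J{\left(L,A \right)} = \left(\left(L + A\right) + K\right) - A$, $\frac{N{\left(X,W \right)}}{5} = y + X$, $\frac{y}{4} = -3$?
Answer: $\frac{1539}{70} \approx 21.986$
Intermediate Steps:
$y = -12$ ($y = 4 \left(-3\right) = -12$)
$N{\left(X,W \right)} = -60 + 5 X$ ($N{\left(X,W \right)} = 5 \left(-12 + X\right) = -60 + 5 X$)
$J{\left(L,A \right)} = -22 + L$ ($J{\left(L,A \right)} = \left(\left(L + A\right) - 22\right) - A = \left(\left(A + L\right) - 22\right) - A = \left(-22 + A + L\right) - A = -22 + L$)
$s = -35$ ($s = -60 + 5 \cdot 5 = -60 + 25 = -35$)
$b{\left(Y \right)} = \frac{1}{2 Y}$ ($b{\left(Y \right)} = \frac{1}{Y + Y} = \frac{1}{2 Y}$)
$b{\left(s \right)} - J{\left(0,10 \right)} = \frac{1}{2 \left(-35\right)} - \left(-22 + 0\right) = \frac{1}{2} \left(- \frac{1}{35}\right) - -22 = - \frac{1}{70} + 22 = \frac{1539}{70}$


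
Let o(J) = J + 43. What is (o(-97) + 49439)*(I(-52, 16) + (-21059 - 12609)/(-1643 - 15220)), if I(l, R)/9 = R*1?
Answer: 17368986700/2409 ≈ 7.2100e+6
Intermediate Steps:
o(J) = 43 + J
I(l, R) = 9*R (I(l, R) = 9*(R*1) = 9*R)
(o(-97) + 49439)*(I(-52, 16) + (-21059 - 12609)/(-1643 - 15220)) = ((43 - 97) + 49439)*(9*16 + (-21059 - 12609)/(-1643 - 15220)) = (-54 + 49439)*(144 - 33668/(-16863)) = 49385*(144 - 33668*(-1/16863)) = 49385*(144 + 33668/16863) = 49385*(2461940/16863) = 17368986700/2409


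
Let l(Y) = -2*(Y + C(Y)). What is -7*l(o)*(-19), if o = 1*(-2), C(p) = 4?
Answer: -532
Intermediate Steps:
o = -2
l(Y) = -8 - 2*Y (l(Y) = -2*(Y + 4) = -2*(4 + Y) = -8 - 2*Y)
-7*l(o)*(-19) = -7*(-8 - 2*(-2))*(-19) = -7*(-8 + 4)*(-19) = -7*(-4)*(-19) = 28*(-19) = -532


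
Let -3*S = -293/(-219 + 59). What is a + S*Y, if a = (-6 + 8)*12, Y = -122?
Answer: 23633/240 ≈ 98.471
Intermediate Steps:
S = -293/480 (S = -(-293)/(3*(-219 + 59)) = -(-293)/(3*(-160)) = -(-293)*(-1)/(3*160) = -⅓*293/160 = -293/480 ≈ -0.61042)
a = 24 (a = 2*12 = 24)
a + S*Y = 24 - 293/480*(-122) = 24 + 17873/240 = 23633/240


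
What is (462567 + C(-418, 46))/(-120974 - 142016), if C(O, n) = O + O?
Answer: -461731/262990 ≈ -1.7557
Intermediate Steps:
C(O, n) = 2*O
(462567 + C(-418, 46))/(-120974 - 142016) = (462567 + 2*(-418))/(-120974 - 142016) = (462567 - 836)/(-262990) = 461731*(-1/262990) = -461731/262990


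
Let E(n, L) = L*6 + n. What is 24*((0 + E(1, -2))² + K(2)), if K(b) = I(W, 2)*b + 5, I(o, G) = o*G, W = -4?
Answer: 2640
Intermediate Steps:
I(o, G) = G*o
E(n, L) = n + 6*L (E(n, L) = 6*L + n = n + 6*L)
K(b) = 5 - 8*b (K(b) = (2*(-4))*b + 5 = -8*b + 5 = 5 - 8*b)
24*((0 + E(1, -2))² + K(2)) = 24*((0 + (1 + 6*(-2)))² + (5 - 8*2)) = 24*((0 + (1 - 12))² + (5 - 16)) = 24*((0 - 11)² - 11) = 24*((-11)² - 11) = 24*(121 - 11) = 24*110 = 2640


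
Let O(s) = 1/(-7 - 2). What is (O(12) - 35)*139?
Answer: -43924/9 ≈ -4880.4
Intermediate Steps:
O(s) = -⅑ (O(s) = 1/(-9) = -⅑)
(O(12) - 35)*139 = (-⅑ - 35)*139 = -316/9*139 = -43924/9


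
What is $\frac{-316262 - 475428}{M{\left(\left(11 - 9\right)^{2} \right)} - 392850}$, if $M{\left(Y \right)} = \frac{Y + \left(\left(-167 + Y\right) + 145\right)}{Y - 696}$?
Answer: $\frac{273924740}{135926093} \approx 2.0152$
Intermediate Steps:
$M{\left(Y \right)} = \frac{-22 + 2 Y}{-696 + Y}$ ($M{\left(Y \right)} = \frac{Y + \left(-22 + Y\right)}{-696 + Y} = \frac{-22 + 2 Y}{-696 + Y}$)
$\frac{-316262 - 475428}{M{\left(\left(11 - 9\right)^{2} \right)} - 392850} = \frac{-316262 - 475428}{\frac{2 \left(-11 + \left(11 - 9\right)^{2}\right)}{-696 + \left(11 - 9\right)^{2}} - 392850} = - \frac{791690}{\frac{2 \left(-11 + 2^{2}\right)}{-696 + 2^{2}} - 392850} = - \frac{791690}{\frac{2 \left(-11 + 4\right)}{-696 + 4} - 392850} = - \frac{791690}{2 \frac{1}{-692} \left(-7\right) - 392850} = - \frac{791690}{2 \left(- \frac{1}{692}\right) \left(-7\right) - 392850} = - \frac{791690}{\frac{7}{346} - 392850} = - \frac{791690}{- \frac{135926093}{346}} = \left(-791690\right) \left(- \frac{346}{135926093}\right) = \frac{273924740}{135926093}$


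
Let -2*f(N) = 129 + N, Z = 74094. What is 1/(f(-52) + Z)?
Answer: 2/148111 ≈ 1.3503e-5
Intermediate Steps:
f(N) = -129/2 - N/2 (f(N) = -(129 + N)/2 = -129/2 - N/2)
1/(f(-52) + Z) = 1/((-129/2 - ½*(-52)) + 74094) = 1/((-129/2 + 26) + 74094) = 1/(-77/2 + 74094) = 1/(148111/2) = 2/148111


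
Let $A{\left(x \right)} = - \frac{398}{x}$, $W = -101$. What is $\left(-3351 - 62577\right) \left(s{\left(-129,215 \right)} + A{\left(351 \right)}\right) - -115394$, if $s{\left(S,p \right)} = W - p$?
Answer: $\frac{2459737562}{117} \approx 2.1023 \cdot 10^{7}$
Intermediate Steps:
$s{\left(S,p \right)} = -101 - p$
$\left(-3351 - 62577\right) \left(s{\left(-129,215 \right)} + A{\left(351 \right)}\right) - -115394 = \left(-3351 - 62577\right) \left(\left(-101 - 215\right) - \frac{398}{351}\right) - -115394 = - 65928 \left(\left(-101 - 215\right) - \frac{398}{351}\right) + 115394 = - 65928 \left(-316 - \frac{398}{351}\right) + 115394 = \left(-65928\right) \left(- \frac{111314}{351}\right) + 115394 = \frac{2446236464}{117} + 115394 = \frac{2459737562}{117}$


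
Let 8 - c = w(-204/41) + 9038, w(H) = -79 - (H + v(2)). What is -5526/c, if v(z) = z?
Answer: 75522/122371 ≈ 0.61716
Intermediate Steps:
w(H) = -81 - H (w(H) = -79 - (H + 2) = -79 - (2 + H) = -79 + (-2 - H) = -81 - H)
c = -367113/41 (c = 8 - ((-81 - (-204)/41) + 9038) = 8 - ((-81 - 1*(-204/41)) + 9038) = 8 - ((-81 + 204/41) + 9038) = 8 - (-3117/41 + 9038) = 8 - 1*367441/41 = 8 - 367441/41 = -367113/41 ≈ -8954.0)
-5526/c = -5526/(-367113/41) = -5526*(-41/367113) = 75522/122371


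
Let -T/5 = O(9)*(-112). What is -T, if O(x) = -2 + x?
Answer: -3920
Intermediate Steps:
T = 3920 (T = -5*(-2 + 9)*(-112) = -35*(-112) = -5*(-784) = 3920)
-T = -1*3920 = -3920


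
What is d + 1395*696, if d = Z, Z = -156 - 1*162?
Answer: 970602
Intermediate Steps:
Z = -318 (Z = -156 - 162 = -318)
d = -318
d + 1395*696 = -318 + 1395*696 = -318 + 970920 = 970602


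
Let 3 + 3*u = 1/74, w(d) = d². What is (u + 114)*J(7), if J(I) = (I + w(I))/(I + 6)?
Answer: 702436/1443 ≈ 486.79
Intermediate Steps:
J(I) = (I + I²)/(6 + I) (J(I) = (I + I²)/(I + 6) = (I + I²)/(6 + I))
u = -221/222 (u = -1 + (⅓)/74 = -1 + (⅓)*(1/74) = -1 + 1/222 = -221/222 ≈ -0.99550)
(u + 114)*J(7) = (-221/222 + 114)*(7*(1 + 7)/(6 + 7)) = 25087*(7*8/13)/222 = 25087*(7*(1/13)*8)/222 = (25087/222)*(56/13) = 702436/1443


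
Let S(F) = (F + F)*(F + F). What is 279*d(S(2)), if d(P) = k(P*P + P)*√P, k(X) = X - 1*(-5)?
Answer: 309132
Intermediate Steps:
S(F) = 4*F² (S(F) = (2*F)*(2*F) = 4*F²)
k(X) = 5 + X (k(X) = X + 5 = 5 + X)
d(P) = √P*(5 + P + P²) (d(P) = (5 + (P*P + P))*√P = (5 + (P² + P))*√P = (5 + (P + P²))*√P = (5 + P + P²)*√P = √P*(5 + P + P²))
279*d(S(2)) = 279*(√(4*2²)*(5 + (4*2²)*(1 + 4*2²))) = 279*(√(4*4)*(5 + (4*4)*(1 + 4*4))) = 279*(√16*(5 + 16*(1 + 16))) = 279*(4*(5 + 16*17)) = 279*(4*(5 + 272)) = 279*(4*277) = 279*1108 = 309132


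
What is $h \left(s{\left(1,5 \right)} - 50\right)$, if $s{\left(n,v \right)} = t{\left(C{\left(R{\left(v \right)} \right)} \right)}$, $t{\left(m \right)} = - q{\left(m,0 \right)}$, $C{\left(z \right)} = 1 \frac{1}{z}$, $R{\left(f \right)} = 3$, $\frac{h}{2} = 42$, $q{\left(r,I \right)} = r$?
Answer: $-4228$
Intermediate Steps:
$h = 84$ ($h = 2 \cdot 42 = 84$)
$C{\left(z \right)} = \frac{1}{z}$
$t{\left(m \right)} = - m$
$s{\left(n,v \right)} = - \frac{1}{3}$
$h \left(s{\left(1,5 \right)} - 50\right) = 84 \left(- \frac{1}{3} - 50\right) = 84 \left(- \frac{151}{3}\right) = -4228$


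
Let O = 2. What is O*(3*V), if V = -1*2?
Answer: -12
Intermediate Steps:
V = -2
O*(3*V) = 2*(3*(-2)) = 2*(-6) = -12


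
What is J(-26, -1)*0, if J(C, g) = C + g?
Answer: 0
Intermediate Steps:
J(-26, -1)*0 = (-26 - 1)*0 = -27*0 = 0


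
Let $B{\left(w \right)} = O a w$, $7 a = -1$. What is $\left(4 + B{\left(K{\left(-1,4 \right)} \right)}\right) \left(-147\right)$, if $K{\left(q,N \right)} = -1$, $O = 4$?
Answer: $-672$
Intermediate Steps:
$a = - \frac{1}{7}$ ($a = \frac{1}{7} \left(-1\right) = - \frac{1}{7} \approx -0.14286$)
$B{\left(w \right)} = - \frac{4 w}{7}$ ($B{\left(w \right)} = 4 \left(- \frac{1}{7}\right) w = - \frac{4 w}{7}$)
$\left(4 + B{\left(K{\left(-1,4 \right)} \right)}\right) \left(-147\right) = \left(4 - - \frac{4}{7}\right) \left(-147\right) = \left(4 + \frac{4}{7}\right) \left(-147\right) = \frac{32}{7} \left(-147\right) = -672$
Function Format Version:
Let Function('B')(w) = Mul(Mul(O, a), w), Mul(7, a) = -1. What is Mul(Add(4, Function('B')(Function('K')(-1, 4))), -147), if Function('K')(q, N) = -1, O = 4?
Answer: -672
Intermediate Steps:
a = Rational(-1, 7) (a = Mul(Rational(1, 7), -1) = Rational(-1, 7) ≈ -0.14286)
Function('B')(w) = Mul(Rational(-4, 7), w) (Function('B')(w) = Mul(Mul(4, Rational(-1, 7)), w) = Mul(Rational(-4, 7), w))
Mul(Add(4, Function('B')(Function('K')(-1, 4))), -147) = Mul(Add(4, Mul(Rational(-4, 7), -1)), -147) = Mul(Add(4, Rational(4, 7)), -147) = Mul(Rational(32, 7), -147) = -672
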